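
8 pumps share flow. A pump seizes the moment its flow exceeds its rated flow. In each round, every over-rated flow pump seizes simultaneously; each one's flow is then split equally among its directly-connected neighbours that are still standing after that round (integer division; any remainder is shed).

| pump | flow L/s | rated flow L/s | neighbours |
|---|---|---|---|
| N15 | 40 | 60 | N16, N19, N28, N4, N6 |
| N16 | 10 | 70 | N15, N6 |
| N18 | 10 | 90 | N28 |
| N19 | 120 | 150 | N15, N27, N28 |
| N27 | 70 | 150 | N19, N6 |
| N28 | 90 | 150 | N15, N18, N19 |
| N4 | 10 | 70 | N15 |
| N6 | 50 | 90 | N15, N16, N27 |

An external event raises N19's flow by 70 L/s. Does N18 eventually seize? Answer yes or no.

Round 1 — N19 at 190 > 150. N19 seizes.
  N19 sheds 190 L/s to N15, N27, N28: 63 each (1 lost).
    N15: 40+63 = 103 > 60
    N27: 70+63 = 133 ≤ 150
    N28: 90+63 = 153 > 150
Round 2 — N15, N28 seize.
  N15 sheds 103 L/s to N16, N4, N6: 34 each (1 lost).
    N16: 10+34 = 44 ≤ 70
    N4: 10+34 = 44 ≤ 70
    N6: 50+34 = 84 ≤ 90
  N28 sheds 153 L/s to N18: 153 each.
    N18: 10+153 = 163 > 90
Round 3 — N18 seizes.
  N18 sheds 163 L/s: no online neighbours, lost.
No further seizures.

yes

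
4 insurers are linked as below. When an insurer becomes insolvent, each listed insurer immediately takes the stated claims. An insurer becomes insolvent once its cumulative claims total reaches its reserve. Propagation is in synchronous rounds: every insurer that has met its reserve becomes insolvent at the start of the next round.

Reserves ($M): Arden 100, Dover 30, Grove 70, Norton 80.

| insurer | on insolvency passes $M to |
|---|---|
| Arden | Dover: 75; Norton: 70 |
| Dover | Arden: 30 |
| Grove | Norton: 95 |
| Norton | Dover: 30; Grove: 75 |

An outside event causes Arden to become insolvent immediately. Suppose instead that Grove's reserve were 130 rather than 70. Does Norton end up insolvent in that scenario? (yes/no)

no

With Grove's reserve at 130:
Round 1 — Arden becomes insolvent (initial).
  Dover: +75 → 75 ≥ 30
  Norton: +70 → 70 < 80
Round 2 — Dover becomes insolvent.
No further insolvencies.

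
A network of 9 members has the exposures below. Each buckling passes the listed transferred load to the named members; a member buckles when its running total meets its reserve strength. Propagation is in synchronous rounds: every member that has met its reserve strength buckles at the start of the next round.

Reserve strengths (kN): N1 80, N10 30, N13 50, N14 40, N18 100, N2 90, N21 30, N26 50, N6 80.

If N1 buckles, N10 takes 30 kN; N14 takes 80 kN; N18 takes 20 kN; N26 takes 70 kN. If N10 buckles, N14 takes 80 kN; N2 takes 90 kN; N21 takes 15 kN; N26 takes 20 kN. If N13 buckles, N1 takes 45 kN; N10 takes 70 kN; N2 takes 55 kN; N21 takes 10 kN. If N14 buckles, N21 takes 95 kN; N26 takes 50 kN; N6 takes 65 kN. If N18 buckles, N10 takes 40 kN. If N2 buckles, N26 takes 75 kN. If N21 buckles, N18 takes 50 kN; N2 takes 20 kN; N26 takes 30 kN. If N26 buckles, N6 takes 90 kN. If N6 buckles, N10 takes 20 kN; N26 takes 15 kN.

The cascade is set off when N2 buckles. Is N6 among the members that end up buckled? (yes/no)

yes

Round 1 — N2 buckles (initial).
  N26: +75 → 75 ≥ 50
Round 2 — N26 buckles.
  N6: +90 → 90 ≥ 80
Round 3 — N6 buckles.
  N10: +20 → 20 < 30
No further bucklings.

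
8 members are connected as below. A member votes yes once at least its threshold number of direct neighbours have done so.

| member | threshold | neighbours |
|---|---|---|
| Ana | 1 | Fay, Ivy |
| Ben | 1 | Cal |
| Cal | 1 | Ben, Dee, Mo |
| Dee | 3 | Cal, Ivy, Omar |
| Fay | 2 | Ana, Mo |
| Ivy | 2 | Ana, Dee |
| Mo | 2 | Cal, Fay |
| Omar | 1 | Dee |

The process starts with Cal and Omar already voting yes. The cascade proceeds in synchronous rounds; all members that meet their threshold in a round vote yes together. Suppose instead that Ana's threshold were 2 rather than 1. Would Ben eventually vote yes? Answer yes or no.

With Ana's threshold at 2:
Round 1 — Cal, Omar vote yes (initial).
Round 2 — checking thresholds:
  Ben: 1 of 1 neighbours ≥ 1, votes yes.
  Dee: 2 of 3 neighbours < 3, below threshold.
  Mo: 1 of 2 neighbours < 2, below threshold.
Round 3 — no new yes votes; cascade stops.

yes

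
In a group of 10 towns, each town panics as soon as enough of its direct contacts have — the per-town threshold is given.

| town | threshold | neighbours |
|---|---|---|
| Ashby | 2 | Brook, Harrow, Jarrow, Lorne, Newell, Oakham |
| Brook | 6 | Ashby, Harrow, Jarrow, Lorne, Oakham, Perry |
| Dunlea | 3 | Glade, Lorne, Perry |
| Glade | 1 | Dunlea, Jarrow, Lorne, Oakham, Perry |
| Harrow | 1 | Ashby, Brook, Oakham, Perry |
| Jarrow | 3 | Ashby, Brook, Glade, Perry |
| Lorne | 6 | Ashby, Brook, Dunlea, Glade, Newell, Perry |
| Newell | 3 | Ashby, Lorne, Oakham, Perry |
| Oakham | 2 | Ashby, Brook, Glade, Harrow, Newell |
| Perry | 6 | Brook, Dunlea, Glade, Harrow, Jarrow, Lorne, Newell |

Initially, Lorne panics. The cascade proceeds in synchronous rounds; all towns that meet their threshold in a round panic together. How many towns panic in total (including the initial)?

Round 1 — Lorne panics (initial).
Round 2 — checking thresholds:
  Ashby: 1 of 6 neighbours < 2, not yet.
  Brook: 1 of 6 neighbours < 6, not yet.
  Dunlea: 1 of 3 neighbours < 3, not yet.
  Glade: 1 of 5 neighbours ≥ 1, panics.
  Newell: 1 of 4 neighbours < 3, not yet.
  Perry: 1 of 7 neighbours < 6, not yet.
Round 3 — no new panics; cascade stops.

2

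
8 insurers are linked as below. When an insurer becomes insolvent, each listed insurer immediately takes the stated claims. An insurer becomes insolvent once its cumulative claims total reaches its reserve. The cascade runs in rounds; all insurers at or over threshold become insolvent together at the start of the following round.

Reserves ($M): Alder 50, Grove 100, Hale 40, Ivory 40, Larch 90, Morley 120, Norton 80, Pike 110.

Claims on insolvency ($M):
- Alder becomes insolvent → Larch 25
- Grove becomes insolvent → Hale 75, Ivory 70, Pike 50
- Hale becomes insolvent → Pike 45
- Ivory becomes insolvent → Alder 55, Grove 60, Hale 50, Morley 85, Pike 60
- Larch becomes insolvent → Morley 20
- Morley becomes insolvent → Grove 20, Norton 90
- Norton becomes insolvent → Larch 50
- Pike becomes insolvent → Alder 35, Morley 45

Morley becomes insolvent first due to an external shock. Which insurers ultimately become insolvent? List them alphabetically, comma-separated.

Morley, Norton

Round 1 — Morley becomes insolvent (initial).
  Grove: +20 → 20 < 100
  Norton: +90 → 90 ≥ 80
Round 2 — Norton becomes insolvent.
  Larch: +50 → 50 < 90
No further insolvencies.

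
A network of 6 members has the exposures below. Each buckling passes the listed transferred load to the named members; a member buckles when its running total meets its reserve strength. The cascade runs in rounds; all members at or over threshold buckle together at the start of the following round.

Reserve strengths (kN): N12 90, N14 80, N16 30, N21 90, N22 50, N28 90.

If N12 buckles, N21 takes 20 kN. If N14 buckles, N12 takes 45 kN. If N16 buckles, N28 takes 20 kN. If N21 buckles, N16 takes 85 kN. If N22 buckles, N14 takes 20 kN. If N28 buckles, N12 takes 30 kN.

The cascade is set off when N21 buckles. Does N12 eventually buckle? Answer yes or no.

no

Round 1 — N21 buckles (initial).
  N16: +85 → 85 ≥ 30
Round 2 — N16 buckles.
  N28: +20 → 20 < 90
No further bucklings.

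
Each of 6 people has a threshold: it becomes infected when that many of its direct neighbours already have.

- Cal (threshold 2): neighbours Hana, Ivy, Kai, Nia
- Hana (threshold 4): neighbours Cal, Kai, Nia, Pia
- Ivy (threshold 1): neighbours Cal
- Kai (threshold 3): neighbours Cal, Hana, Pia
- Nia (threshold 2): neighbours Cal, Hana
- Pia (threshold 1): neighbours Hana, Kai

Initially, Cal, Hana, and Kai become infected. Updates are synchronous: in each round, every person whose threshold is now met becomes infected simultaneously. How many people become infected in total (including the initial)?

Round 1 — Cal, Hana, Kai become infected (initial).
Round 2 — checking thresholds:
  Ivy: 1 of 1 neighbours ≥ 1, becomes infected.
  Nia: 2 of 2 neighbours ≥ 2, becomes infected.
  Pia: 2 of 2 neighbours ≥ 1, becomes infected.
Round 3 — no new infections; cascade stops.

6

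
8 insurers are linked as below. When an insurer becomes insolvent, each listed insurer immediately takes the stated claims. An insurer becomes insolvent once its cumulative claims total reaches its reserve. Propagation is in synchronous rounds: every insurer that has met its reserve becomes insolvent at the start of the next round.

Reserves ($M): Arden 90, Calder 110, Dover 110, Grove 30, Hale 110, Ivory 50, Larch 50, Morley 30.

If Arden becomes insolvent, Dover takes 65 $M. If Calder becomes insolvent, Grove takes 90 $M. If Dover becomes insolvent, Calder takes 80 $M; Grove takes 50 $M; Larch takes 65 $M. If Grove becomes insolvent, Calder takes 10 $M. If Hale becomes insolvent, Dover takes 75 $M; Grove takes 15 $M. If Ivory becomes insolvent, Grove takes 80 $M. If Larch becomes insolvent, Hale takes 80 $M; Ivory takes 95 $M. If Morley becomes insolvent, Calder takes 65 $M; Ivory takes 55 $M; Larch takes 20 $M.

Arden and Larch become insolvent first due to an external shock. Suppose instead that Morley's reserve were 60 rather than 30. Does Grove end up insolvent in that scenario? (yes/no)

yes

With Morley's reserve at 60:
Round 1 — Arden, Larch become insolvent (initial).
  Dover: +65 → 65 < 110
  Hale: +80 → 80 < 110
  Ivory: +95 → 95 ≥ 50
Round 2 — Ivory becomes insolvent.
  Grove: +80 → 80 ≥ 30
Round 3 — Grove becomes insolvent.
  Calder: +10 → 10 < 110
No further insolvencies.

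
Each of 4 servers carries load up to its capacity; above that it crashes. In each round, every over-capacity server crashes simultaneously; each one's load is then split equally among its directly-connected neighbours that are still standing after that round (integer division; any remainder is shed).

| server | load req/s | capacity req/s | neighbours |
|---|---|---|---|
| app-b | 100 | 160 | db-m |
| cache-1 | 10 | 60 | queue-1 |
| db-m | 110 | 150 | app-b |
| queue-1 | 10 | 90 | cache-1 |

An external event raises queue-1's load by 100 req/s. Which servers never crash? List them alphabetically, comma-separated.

Round 1 — queue-1 at 110 > 90. queue-1 crashes.
  queue-1 sheds 110 req/s to cache-1: 110 each.
    cache-1: 10+110 = 120 > 60
Round 2 — cache-1 crashes.
  cache-1 sheds 120 req/s: no online neighbours, lost.
No further crashes.

app-b, db-m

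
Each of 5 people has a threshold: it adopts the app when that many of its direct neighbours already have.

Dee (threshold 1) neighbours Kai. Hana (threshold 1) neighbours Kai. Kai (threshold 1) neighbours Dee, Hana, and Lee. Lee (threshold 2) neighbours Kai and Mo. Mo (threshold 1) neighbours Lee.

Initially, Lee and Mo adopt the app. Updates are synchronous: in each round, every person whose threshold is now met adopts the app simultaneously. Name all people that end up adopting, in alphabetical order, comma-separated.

Dee, Hana, Kai, Lee, Mo

Round 1 — Lee, Mo adopt the app (initial).
Round 2 — checking thresholds:
  Kai: 1 of 3 neighbours ≥ 1, adopts the app.
Round 3 — checking thresholds:
  Dee: 1 of 1 neighbours ≥ 1, adopts the app.
  Hana: 1 of 1 neighbours ≥ 1, adopts the app.
Round 4 — no new adoptions; cascade stops.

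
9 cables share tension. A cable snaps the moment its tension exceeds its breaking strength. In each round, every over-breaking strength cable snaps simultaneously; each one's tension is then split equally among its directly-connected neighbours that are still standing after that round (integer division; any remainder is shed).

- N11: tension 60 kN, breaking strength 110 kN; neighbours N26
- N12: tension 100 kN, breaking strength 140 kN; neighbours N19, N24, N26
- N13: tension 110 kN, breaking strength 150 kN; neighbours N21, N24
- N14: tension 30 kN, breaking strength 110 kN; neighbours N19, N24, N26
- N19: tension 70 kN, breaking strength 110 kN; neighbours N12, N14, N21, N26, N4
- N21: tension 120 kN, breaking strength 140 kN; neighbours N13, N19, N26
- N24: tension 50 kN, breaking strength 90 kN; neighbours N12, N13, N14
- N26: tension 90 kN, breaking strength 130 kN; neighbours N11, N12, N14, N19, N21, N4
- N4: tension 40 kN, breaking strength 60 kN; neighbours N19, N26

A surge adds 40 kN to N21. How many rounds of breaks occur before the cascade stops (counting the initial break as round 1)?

Round 1 — N21 at 160 > 140. N21 snaps.
  N21 sheds 160 kN to N13, N19, N26: 53 each (1 lost).
    N13: 110+53 = 163 > 150
    N19: 70+53 = 123 > 110
    N26: 90+53 = 143 > 130
Round 2 — N13, N19, N26 snap.
  N13 sheds 163 kN to N24: 163 each.
    N24: 50+163 = 213 > 90
  N19 sheds 123 kN to N12, N14, N4: 41 each.
    N12: 100+41 = 141 > 140
    N14: 30+41 = 71 ≤ 110
    N4: 40+41 = 81 > 60
  N26 sheds 143 kN to N11, N12, N14, N4: 35 each (3 lost).
    N11: 60+35 = 95 ≤ 110
    N12: 141+35 = 176 > 140
    N14: 71+35 = 106 ≤ 110
    N4: 81+35 = 116 > 60
Round 3 — N12, N24, N4 snap.
  N12 sheds 176 kN: no online neighbours, lost.
  N24 sheds 213 kN to N14: 213 each.
    N14: 106+213 = 319 > 110
  N4 sheds 116 kN: no online neighbours, lost.
Round 4 — N14 snaps.
  N14 sheds 319 kN: no online neighbours, lost.
No further breaks.

4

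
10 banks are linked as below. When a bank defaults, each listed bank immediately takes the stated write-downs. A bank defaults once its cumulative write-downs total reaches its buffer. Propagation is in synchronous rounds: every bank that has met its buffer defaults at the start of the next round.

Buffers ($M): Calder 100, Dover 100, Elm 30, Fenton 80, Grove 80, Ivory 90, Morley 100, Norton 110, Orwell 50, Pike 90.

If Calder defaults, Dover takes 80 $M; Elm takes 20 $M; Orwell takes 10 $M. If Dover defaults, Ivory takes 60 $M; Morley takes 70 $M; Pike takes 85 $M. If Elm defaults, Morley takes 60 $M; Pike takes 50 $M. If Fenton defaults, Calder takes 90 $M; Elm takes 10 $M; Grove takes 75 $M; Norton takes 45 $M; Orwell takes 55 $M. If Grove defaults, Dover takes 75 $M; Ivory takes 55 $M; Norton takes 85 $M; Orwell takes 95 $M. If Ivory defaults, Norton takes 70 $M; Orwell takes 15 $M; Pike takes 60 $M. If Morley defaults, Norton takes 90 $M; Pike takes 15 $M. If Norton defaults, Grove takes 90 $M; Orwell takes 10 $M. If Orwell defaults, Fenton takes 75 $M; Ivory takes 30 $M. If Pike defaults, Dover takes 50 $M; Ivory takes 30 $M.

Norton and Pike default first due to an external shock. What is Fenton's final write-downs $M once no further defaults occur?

Round 1 — Norton, Pike default (initial).
  Dover: +50 → 50 < 100
  Grove: +90 → 90 ≥ 80
  Ivory: +30 → 30 < 90
  Orwell: +10 → 10 < 50
Round 2 — Grove defaults.
  Dover: +75 → 125 ≥ 100
  Ivory: +55 → 85 < 90
  Orwell: +95 → 105 ≥ 50
Round 3 — Dover, Orwell default.
  Fenton: +75 → 75 < 80
  Ivory: +60+30 → 175 ≥ 90
  Morley: +70 → 70 < 100
Round 4 — Ivory defaults.
No further defaults.

75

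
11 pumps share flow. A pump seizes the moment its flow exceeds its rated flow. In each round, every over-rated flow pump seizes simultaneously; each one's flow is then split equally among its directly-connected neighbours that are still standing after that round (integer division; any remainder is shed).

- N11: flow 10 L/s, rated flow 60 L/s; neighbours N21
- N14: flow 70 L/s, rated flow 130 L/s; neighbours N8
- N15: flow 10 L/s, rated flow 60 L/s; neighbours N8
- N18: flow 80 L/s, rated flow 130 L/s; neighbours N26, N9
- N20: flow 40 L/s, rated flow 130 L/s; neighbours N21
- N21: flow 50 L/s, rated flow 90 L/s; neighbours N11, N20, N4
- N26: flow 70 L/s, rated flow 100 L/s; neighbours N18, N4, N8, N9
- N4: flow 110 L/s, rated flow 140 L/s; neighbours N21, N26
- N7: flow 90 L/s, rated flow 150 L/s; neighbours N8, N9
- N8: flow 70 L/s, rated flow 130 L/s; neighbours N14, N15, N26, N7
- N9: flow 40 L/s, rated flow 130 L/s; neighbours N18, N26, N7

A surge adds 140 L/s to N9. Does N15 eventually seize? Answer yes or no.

Round 1 — N9 at 180 > 130. N9 seizes.
  N9 sheds 180 L/s to N18, N26, N7: 60 each.
    N18: 80+60 = 140 > 130
    N26: 70+60 = 130 > 100
    N7: 90+60 = 150 ≤ 150
Round 2 — N18, N26 seize.
  N18 sheds 140 L/s: no online neighbours, lost.
  N26 sheds 130 L/s to N4, N8: 65 each.
    N4: 110+65 = 175 > 140
    N8: 70+65 = 135 > 130
Round 3 — N4, N8 seize.
  N4 sheds 175 L/s to N21: 175 each.
    N21: 50+175 = 225 > 90
  N8 sheds 135 L/s to N14, N15, N7: 45 each.
    N14: 70+45 = 115 ≤ 130
    N15: 10+45 = 55 ≤ 60
    N7: 150+45 = 195 > 150
Round 4 — N21, N7 seize.
  N21 sheds 225 L/s to N11, N20: 112 each (1 lost).
    N11: 10+112 = 122 > 60
    N20: 40+112 = 152 > 130
  N7 sheds 195 L/s: no online neighbours, lost.
Round 5 — N11, N20 seize.
  N11 sheds 122 L/s: no online neighbours, lost.
  N20 sheds 152 L/s: no online neighbours, lost.
No further seizures.

no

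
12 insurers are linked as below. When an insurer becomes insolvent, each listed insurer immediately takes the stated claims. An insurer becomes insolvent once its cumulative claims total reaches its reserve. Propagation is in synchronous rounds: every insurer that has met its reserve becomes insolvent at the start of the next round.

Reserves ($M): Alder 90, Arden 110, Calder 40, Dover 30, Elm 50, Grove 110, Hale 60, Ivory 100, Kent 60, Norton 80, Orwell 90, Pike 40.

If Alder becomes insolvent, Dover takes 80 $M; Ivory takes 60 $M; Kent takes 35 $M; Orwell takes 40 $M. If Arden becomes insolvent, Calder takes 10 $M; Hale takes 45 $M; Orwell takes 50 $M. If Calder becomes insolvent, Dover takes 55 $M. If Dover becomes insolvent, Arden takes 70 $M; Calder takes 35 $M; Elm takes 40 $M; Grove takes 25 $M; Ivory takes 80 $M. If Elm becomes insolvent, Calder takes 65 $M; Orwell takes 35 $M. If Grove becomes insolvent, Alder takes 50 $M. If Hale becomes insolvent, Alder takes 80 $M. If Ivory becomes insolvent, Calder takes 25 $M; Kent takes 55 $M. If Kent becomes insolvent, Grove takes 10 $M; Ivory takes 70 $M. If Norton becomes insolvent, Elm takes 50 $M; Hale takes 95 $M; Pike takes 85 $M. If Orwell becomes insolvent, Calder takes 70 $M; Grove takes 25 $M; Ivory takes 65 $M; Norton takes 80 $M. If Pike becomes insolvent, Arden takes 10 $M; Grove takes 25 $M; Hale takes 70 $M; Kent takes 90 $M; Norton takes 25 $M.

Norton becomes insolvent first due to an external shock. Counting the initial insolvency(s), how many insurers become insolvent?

Round 1 — Norton becomes insolvent (initial).
  Elm: +50 → 50 ≥ 50
  Hale: +95 → 95 ≥ 60
  Pike: +85 → 85 ≥ 40
Round 2 — Elm, Hale, Pike become insolvent.
  Alder: +80 → 80 < 90
  Arden: +10 → 10 < 110
  Calder: +65 → 65 ≥ 40
  Grove: +25 → 25 < 110
  Kent: +90 → 90 ≥ 60
  Orwell: +35 → 35 < 90
Round 3 — Calder, Kent become insolvent.
  Dover: +55 → 55 ≥ 30
  Grove: +10 → 35 < 110
  Ivory: +70 → 70 < 100
Round 4 — Dover becomes insolvent.
  Arden: +70 → 80 < 110
  Grove: +25 → 60 < 110
  Ivory: +80 → 150 ≥ 100
Round 5 — Ivory becomes insolvent.
No further insolvencies.

8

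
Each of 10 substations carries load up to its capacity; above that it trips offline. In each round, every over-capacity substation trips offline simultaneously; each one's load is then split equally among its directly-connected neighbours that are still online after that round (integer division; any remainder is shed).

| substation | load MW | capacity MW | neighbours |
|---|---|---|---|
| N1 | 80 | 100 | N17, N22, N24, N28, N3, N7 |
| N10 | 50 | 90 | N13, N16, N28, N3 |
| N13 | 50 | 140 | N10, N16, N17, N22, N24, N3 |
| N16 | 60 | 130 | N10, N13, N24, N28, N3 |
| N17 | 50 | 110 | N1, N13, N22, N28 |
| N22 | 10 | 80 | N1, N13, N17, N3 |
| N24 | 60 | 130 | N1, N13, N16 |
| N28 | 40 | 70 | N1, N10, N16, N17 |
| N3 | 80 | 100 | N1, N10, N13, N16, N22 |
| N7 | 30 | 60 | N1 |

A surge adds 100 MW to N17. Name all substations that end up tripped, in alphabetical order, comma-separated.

N1, N10, N13, N16, N17, N22, N24, N28, N3

Round 1 — N17 at 150 > 110. N17 trips offline.
  N17 sheds 150 MW to N1, N13, N22, N28: 37 each (2 lost).
    N1: 80+37 = 117 > 100
    N13: 50+37 = 87 ≤ 140
    N22: 10+37 = 47 ≤ 80
    N28: 40+37 = 77 > 70
Round 2 — N1, N28 trip offline.
  N1 sheds 117 MW to N22, N24, N3, N7: 29 each (1 lost).
    N22: 47+29 = 76 ≤ 80
    N24: 60+29 = 89 ≤ 130
    N3: 80+29 = 109 > 100
    N7: 30+29 = 59 ≤ 60
  N28 sheds 77 MW to N10, N16: 38 each (1 lost).
    N10: 50+38 = 88 ≤ 90
    N16: 60+38 = 98 ≤ 130
Round 3 — N3 trips offline.
  N3 sheds 109 MW to N10, N13, N16, N22: 27 each (1 lost).
    N10: 88+27 = 115 > 90
    N13: 87+27 = 114 ≤ 140
    N16: 98+27 = 125 ≤ 130
    N22: 76+27 = 103 > 80
Round 4 — N10, N22 trip offline.
  N10 sheds 115 MW to N13, N16: 57 each (1 lost).
    N13: 114+57 = 171 > 140
    N16: 125+57 = 182 > 130
  N22 sheds 103 MW to N13: 103 each.
    N13: 171+103 = 274 > 140
Round 5 — N13, N16 trip offline.
  N13 sheds 274 MW to N24: 274 each.
    N24: 89+274 = 363 > 130
  N16 sheds 182 MW to N24: 182 each.
    N24: 363+182 = 545 > 130
Round 6 — N24 trips offline.
  N24 sheds 545 MW: no online neighbours, lost.
No further trips.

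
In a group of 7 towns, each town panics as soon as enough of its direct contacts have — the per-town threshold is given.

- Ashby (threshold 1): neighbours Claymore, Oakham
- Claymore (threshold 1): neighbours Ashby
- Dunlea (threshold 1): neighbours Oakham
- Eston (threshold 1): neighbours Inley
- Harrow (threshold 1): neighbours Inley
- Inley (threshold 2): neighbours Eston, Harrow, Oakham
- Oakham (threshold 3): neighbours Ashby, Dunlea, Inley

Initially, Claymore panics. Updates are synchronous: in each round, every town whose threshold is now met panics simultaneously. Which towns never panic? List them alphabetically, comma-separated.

Dunlea, Eston, Harrow, Inley, Oakham

Round 1 — Claymore panics (initial).
Round 2 — checking thresholds:
  Ashby: 1 of 2 neighbours ≥ 1, panics.
Round 3 — no new panics; cascade stops.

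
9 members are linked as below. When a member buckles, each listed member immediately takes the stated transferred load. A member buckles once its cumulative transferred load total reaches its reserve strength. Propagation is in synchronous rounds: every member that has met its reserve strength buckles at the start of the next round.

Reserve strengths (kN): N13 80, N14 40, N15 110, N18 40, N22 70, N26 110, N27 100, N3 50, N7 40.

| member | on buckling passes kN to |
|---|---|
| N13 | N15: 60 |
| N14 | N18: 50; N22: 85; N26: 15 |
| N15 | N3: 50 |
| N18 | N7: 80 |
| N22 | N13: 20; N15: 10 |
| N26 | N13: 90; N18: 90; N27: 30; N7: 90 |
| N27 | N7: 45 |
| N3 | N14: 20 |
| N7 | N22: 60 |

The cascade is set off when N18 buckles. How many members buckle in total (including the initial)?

Round 1 — N18 buckles (initial).
  N7: +80 → 80 ≥ 40
Round 2 — N7 buckles.
  N22: +60 → 60 < 70
No further bucklings.

2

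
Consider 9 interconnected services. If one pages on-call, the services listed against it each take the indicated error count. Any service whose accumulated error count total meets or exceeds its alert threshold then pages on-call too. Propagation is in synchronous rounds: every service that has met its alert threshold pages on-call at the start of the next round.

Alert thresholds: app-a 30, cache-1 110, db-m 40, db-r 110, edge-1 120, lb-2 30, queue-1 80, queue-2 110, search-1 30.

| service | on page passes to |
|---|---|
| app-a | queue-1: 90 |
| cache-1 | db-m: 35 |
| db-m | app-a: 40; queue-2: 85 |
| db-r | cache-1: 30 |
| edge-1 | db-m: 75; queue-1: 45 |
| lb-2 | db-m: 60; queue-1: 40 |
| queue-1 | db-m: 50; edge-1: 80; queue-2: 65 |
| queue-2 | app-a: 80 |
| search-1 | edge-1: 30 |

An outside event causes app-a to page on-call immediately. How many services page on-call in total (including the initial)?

4

Round 1 — app-a pages on-call (initial).
  queue-1: +90 → 90 ≥ 80
Round 2 — queue-1 pages on-call.
  db-m: +50 → 50 ≥ 40
  edge-1: +80 → 80 < 120
  queue-2: +65 → 65 < 110
Round 3 — db-m pages on-call.
  queue-2: +85 → 150 ≥ 110
Round 4 — queue-2 pages on-call.
No further pages.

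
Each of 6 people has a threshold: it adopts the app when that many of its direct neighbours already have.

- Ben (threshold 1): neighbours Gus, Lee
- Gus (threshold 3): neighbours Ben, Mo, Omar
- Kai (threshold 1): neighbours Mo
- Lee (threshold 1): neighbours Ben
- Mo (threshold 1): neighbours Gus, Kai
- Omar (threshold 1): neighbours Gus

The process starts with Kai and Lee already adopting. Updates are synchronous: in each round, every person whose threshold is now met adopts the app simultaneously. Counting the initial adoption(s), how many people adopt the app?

Round 1 — Kai, Lee adopt the app (initial).
Round 2 — checking thresholds:
  Ben: 1 of 2 neighbours ≥ 1, adopts the app.
  Mo: 1 of 2 neighbours ≥ 1, adopts the app.
Round 3 — no new adoptions; cascade stops.

4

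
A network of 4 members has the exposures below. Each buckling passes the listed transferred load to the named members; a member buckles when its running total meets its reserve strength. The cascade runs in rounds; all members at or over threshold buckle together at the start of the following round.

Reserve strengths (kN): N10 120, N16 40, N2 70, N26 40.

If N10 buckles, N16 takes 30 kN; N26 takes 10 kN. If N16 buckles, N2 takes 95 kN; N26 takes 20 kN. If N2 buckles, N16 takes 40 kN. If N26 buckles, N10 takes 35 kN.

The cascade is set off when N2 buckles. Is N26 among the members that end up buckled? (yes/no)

Round 1 — N2 buckles (initial).
  N16: +40 → 40 ≥ 40
Round 2 — N16 buckles.
  N26: +20 → 20 < 40
No further bucklings.

no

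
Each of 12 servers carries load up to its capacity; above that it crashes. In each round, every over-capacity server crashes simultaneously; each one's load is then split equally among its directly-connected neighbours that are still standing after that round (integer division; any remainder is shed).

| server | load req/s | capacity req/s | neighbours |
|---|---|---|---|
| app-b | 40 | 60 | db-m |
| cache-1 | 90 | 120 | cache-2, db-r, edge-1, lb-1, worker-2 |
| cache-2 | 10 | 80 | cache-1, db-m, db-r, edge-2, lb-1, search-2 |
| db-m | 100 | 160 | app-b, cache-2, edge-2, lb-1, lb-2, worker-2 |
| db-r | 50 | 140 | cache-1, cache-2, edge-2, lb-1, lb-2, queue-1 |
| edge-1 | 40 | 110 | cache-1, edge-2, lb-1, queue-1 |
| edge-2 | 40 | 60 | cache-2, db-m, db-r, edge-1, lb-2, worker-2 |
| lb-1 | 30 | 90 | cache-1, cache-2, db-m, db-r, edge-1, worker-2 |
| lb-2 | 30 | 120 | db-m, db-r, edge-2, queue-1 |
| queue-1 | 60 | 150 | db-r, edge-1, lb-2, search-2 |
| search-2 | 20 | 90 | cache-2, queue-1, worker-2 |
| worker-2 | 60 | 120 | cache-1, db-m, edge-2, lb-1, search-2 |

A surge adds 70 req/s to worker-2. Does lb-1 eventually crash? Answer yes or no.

Round 1 — worker-2 at 130 > 120. worker-2 crashes.
  worker-2 sheds 130 req/s to cache-1, db-m, edge-2, lb-1, search-2: 26 each.
    cache-1: 90+26 = 116 ≤ 120
    db-m: 100+26 = 126 ≤ 160
    edge-2: 40+26 = 66 > 60
    lb-1: 30+26 = 56 ≤ 90
    search-2: 20+26 = 46 ≤ 90
Round 2 — edge-2 crashes.
  edge-2 sheds 66 req/s to cache-2, db-m, db-r, edge-1, lb-2: 13 each (1 lost).
    cache-2: 10+13 = 23 ≤ 80
    db-m: 126+13 = 139 ≤ 160
    db-r: 50+13 = 63 ≤ 140
    edge-1: 40+13 = 53 ≤ 110
    lb-2: 30+13 = 43 ≤ 120
No further crashes.

no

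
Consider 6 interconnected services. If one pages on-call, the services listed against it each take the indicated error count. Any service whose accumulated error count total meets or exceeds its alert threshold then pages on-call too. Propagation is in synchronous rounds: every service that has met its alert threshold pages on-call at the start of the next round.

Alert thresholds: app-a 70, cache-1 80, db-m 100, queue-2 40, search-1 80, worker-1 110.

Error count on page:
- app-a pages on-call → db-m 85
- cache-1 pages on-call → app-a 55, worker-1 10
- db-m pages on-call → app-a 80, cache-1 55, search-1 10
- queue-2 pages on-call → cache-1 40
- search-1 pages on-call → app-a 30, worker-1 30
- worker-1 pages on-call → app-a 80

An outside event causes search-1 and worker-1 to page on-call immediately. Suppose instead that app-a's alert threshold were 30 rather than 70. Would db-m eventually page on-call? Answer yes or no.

With app-a's alert threshold at 30:
Round 1 — search-1, worker-1 page on-call (initial).
  app-a: +30+80 → 110 ≥ 30
Round 2 — app-a pages on-call.
  db-m: +85 → 85 < 100
No further pages.

no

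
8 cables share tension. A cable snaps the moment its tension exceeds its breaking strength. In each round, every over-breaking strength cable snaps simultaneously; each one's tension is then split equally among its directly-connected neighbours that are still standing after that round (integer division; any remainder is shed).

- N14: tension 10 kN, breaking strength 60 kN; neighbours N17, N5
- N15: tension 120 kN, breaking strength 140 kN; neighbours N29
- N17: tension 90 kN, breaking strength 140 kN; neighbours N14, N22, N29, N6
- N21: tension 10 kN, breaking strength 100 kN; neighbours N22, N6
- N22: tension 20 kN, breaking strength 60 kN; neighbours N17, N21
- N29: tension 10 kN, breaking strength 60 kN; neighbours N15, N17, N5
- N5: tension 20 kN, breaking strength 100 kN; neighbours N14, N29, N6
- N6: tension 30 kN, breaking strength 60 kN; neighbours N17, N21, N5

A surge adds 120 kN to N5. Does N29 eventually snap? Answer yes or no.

no

Round 1 — N5 at 140 > 100. N5 snaps.
  N5 sheds 140 kN to N14, N29, N6: 46 each (2 lost).
    N14: 10+46 = 56 ≤ 60
    N29: 10+46 = 56 ≤ 60
    N6: 30+46 = 76 > 60
Round 2 — N6 snaps.
  N6 sheds 76 kN to N17, N21: 38 each.
    N17: 90+38 = 128 ≤ 140
    N21: 10+38 = 48 ≤ 100
No further breaks.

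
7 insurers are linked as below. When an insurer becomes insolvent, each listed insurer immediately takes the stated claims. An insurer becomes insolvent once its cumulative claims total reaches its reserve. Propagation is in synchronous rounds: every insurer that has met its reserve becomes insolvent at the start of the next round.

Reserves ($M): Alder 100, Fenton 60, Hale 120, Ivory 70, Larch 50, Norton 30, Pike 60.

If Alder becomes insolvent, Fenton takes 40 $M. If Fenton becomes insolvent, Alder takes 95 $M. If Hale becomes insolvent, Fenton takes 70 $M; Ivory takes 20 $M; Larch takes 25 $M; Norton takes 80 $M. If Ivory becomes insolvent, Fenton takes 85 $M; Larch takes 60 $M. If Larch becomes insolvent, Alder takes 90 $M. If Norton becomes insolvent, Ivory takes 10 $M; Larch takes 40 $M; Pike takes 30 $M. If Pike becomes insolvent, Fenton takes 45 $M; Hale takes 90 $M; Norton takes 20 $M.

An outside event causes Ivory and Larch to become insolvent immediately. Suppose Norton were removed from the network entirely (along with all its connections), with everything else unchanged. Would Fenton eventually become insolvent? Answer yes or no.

yes

With Norton removed:
Round 1 — Ivory, Larch become insolvent (initial).
  Alder: +90 → 90 < 100
  Fenton: +85 → 85 ≥ 60
Round 2 — Fenton becomes insolvent.
  Alder: +95 → 185 ≥ 100
Round 3 — Alder becomes insolvent.
No further insolvencies.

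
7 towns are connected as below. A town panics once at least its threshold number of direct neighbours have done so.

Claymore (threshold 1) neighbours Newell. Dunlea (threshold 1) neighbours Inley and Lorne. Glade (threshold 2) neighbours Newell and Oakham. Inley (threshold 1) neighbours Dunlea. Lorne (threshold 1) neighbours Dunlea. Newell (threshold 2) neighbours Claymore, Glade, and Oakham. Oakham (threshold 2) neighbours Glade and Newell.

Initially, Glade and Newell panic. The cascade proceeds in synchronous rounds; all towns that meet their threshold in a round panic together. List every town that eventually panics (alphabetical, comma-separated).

Round 1 — Glade, Newell panic (initial).
Round 2 — checking thresholds:
  Claymore: 1 of 1 neighbours ≥ 1, panics.
  Oakham: 2 of 2 neighbours ≥ 2, panics.
Round 3 — no new panics; cascade stops.

Claymore, Glade, Newell, Oakham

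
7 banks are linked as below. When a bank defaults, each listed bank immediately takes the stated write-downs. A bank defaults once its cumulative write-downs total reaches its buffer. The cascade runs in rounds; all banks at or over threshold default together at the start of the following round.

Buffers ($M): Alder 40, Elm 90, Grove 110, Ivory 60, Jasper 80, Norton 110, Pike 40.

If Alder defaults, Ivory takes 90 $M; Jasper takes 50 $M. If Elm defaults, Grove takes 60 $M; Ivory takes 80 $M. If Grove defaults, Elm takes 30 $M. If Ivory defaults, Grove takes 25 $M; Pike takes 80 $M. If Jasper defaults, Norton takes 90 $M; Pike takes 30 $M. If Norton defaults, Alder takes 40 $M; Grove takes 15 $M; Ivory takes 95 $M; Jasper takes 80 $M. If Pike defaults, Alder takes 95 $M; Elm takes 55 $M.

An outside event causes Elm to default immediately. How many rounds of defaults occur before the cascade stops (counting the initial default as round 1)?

Round 1 — Elm defaults (initial).
  Grove: +60 → 60 < 110
  Ivory: +80 → 80 ≥ 60
Round 2 — Ivory defaults.
  Grove: +25 → 85 < 110
  Pike: +80 → 80 ≥ 40
Round 3 — Pike defaults.
  Alder: +95 → 95 ≥ 40
Round 4 — Alder defaults.
  Jasper: +50 → 50 < 80
No further defaults.

4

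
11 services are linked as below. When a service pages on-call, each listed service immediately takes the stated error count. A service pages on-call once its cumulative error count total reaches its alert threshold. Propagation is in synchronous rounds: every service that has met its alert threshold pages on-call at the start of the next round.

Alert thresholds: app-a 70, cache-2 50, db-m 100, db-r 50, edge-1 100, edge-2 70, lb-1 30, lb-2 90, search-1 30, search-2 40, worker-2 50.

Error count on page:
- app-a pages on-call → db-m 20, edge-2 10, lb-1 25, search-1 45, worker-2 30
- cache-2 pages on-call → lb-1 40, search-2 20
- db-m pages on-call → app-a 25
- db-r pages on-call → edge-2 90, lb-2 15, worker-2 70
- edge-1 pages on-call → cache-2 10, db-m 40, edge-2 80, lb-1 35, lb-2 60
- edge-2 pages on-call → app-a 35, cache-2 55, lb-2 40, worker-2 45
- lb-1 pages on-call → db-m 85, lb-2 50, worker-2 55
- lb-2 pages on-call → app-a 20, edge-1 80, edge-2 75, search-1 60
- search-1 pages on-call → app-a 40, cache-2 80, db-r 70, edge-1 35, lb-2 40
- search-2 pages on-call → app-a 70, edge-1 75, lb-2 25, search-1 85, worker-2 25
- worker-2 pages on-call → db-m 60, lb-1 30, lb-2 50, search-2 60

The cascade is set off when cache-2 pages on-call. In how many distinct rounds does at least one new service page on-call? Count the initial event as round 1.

6

Round 1 — cache-2 pages on-call (initial).
  lb-1: +40 → 40 ≥ 30
  search-2: +20 → 20 < 40
Round 2 — lb-1 pages on-call.
  db-m: +85 → 85 < 100
  lb-2: +50 → 50 < 90
  worker-2: +55 → 55 ≥ 50
Round 3 — worker-2 pages on-call.
  db-m: +60 → 145 ≥ 100
  lb-2: +50 → 100 ≥ 90
  search-2: +60 → 80 ≥ 40
Round 4 — db-m, lb-2, search-2 page on-call.
  app-a: +25+20+70 → 115 ≥ 70
  edge-1: +80+75 → 155 ≥ 100
  edge-2: +75 → 75 ≥ 70
  search-1: +60+85 → 145 ≥ 30
Round 5 — app-a, edge-1, edge-2, search-1 page on-call.
  db-r: +70 → 70 ≥ 50
Round 6 — db-r pages on-call.
No further pages.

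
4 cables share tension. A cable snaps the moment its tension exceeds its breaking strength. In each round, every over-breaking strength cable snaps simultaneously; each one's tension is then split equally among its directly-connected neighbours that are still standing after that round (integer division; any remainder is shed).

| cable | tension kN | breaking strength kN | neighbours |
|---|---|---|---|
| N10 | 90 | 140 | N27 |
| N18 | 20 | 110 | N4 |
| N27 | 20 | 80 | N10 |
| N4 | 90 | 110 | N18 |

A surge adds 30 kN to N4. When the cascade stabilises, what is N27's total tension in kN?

Round 1 — N4 at 120 > 110. N4 snaps.
  N4 sheds 120 kN to N18: 120 each.
    N18: 20+120 = 140 > 110
Round 2 — N18 snaps.
  N18 sheds 140 kN: no online neighbours, lost.
No further breaks.

20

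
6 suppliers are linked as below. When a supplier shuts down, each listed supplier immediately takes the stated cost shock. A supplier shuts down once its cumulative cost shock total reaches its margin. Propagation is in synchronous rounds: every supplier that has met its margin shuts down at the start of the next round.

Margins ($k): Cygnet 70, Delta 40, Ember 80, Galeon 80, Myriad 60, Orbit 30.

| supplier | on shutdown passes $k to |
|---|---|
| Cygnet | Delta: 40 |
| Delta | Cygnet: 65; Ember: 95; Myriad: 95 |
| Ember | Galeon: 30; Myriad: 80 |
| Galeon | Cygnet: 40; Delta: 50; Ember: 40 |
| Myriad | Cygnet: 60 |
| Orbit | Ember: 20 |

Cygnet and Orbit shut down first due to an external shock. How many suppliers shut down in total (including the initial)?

5

Round 1 — Cygnet, Orbit shut down (initial).
  Delta: +40 → 40 ≥ 40
  Ember: +20 → 20 < 80
Round 2 — Delta shuts down.
  Ember: +95 → 115 ≥ 80
  Myriad: +95 → 95 ≥ 60
Round 3 — Ember, Myriad shut down.
  Galeon: +30 → 30 < 80
No further shutdowns.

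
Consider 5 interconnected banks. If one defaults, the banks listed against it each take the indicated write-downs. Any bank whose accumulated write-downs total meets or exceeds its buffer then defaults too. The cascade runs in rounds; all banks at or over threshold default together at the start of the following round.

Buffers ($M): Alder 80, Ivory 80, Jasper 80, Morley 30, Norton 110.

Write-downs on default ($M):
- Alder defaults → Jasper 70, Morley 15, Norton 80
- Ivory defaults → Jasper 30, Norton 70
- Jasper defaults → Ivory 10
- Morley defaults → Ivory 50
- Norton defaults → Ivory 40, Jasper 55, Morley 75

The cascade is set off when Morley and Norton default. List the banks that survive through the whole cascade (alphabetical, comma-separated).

Alder

Round 1 — Morley, Norton default (initial).
  Ivory: +50+40 → 90 ≥ 80
  Jasper: +55 → 55 < 80
Round 2 — Ivory defaults.
  Jasper: +30 → 85 ≥ 80
Round 3 — Jasper defaults.
No further defaults.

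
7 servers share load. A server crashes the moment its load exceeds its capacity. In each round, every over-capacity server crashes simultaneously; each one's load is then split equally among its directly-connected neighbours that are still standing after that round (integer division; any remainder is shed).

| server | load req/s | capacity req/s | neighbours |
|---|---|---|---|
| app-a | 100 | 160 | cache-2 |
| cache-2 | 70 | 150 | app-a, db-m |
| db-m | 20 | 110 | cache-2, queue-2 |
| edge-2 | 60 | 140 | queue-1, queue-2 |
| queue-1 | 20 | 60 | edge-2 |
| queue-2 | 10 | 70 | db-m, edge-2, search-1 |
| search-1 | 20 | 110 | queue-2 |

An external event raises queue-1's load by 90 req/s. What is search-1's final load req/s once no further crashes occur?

Round 1 — queue-1 at 110 > 60. queue-1 crashes.
  queue-1 sheds 110 req/s to edge-2: 110 each.
    edge-2: 60+110 = 170 > 140
Round 2 — edge-2 crashes.
  edge-2 sheds 170 req/s to queue-2: 170 each.
    queue-2: 10+170 = 180 > 70
Round 3 — queue-2 crashes.
  queue-2 sheds 180 req/s to db-m, search-1: 90 each.
    db-m: 20+90 = 110 ≤ 110
    search-1: 20+90 = 110 ≤ 110
No further crashes.

110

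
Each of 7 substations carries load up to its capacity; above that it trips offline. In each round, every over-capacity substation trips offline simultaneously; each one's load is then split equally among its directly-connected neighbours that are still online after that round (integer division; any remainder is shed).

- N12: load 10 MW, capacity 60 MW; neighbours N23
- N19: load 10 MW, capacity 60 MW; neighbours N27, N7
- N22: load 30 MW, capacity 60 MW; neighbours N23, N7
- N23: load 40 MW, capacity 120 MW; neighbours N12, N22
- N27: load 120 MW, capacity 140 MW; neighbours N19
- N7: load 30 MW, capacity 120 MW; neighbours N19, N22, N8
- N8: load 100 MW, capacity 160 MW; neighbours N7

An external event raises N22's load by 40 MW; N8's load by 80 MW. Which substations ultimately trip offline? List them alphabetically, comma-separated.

Round 1 — N22 at 70 > 60; N8 at 180 > 160. N22, N8 trip offline.
  N22 sheds 70 MW to N23, N7: 35 each.
    N23: 40+35 = 75 ≤ 120
    N7: 30+35 = 65 ≤ 120
  N8 sheds 180 MW to N7: 180 each.
    N7: 65+180 = 245 > 120
Round 2 — N7 trips offline.
  N7 sheds 245 MW to N19: 245 each.
    N19: 10+245 = 255 > 60
Round 3 — N19 trips offline.
  N19 sheds 255 MW to N27: 255 each.
    N27: 120+255 = 375 > 140
Round 4 — N27 trips offline.
  N27 sheds 375 MW: no online neighbours, lost.
No further trips.

N19, N22, N27, N7, N8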